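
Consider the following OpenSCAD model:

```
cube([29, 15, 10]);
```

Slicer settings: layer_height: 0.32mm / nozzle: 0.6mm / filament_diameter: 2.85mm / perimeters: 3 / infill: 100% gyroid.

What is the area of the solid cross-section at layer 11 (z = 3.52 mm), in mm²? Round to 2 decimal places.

435.00 mm²

At z = 3.52 mm: the 29×15 cube contributes its full rectangle (area 435.00 mm²). Overall, the cross-section is a single solid region. Net area = 435.00 mm².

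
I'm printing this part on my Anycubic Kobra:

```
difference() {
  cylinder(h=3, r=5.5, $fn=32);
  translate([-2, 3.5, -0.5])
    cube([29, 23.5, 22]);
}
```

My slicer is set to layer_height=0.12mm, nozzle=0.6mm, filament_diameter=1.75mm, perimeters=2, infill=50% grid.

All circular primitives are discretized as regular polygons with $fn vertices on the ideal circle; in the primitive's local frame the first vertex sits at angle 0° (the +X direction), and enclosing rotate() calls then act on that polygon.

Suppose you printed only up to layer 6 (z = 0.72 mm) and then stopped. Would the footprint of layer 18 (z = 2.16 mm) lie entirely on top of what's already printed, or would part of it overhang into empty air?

Compare the two slices. At z = 0.72: the r=5.5 cylinder contributes a regular 32-gon of circumradius 5.5 (area = (32/2)·5.500²·sin(360°/32) = 94.42 mm²); the cube at (-2, 3.5) is present — its section is the full 29×23.5 rectangle (area 681.50 mm²); Subtracting the remaining from the first: starting from the r=5.5 cylinder (94.42 mm²), the 29×23.5 cube at (-2, 3.5) partially overlaps it — only the 9.53 mm² overlap (of its 681.50 mm²) is removed, clipping the outline — area = 84.89 mm². At z = 2.16: the cylinder: section is a regular 32-gon, circumradius r=5.5 (area = (32/2)·5.500²·sin(360°/32) = 94.42 mm²); the cube at (-2, 3.5) is present — its section is the full 29×23.5 rectangle (area 681.50 mm²); Subtracting the remaining from the first: starting from the r=5.5 cylinder (94.42 mm²), the 29×23.5 cube at (-2, 3.5) partially overlaps it — only the 9.53 mm² overlap (of its 681.50 mm²) is removed, clipping the outline — area = 84.89 mm². Checking containment: the cross-section at z = 2.16 is a subset of the cross-section at z = 0.72.

entirely on top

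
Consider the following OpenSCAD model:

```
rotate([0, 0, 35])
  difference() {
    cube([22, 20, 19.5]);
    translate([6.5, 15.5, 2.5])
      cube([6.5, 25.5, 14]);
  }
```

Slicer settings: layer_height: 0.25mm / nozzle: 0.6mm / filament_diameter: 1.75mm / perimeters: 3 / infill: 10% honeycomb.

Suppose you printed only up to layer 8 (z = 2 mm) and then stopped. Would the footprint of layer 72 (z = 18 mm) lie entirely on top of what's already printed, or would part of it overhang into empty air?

entirely on top

Compare the two slices. At z = 2: the cube is present — its section is the full 22×20 rectangle (area 440.00 mm²); the cube at (6.5, 15.5) is absent (z outside [2.5, 16.5]); Subtracting the remaining from the first: none of the subtracted shapes is present at this height, so the 22×20 cube is unchanged — area = 440.00 mm²; (whole slice rotated 35° about Z — lengths, areas and connectivity unchanged). At z = 18: the cube is present — its section is the full 22×20 rectangle (area 440.00 mm²); the cube at (6.5, 15.5) is absent (z outside [2.5, 16.5]); After the difference (first − rest): none of the subtracted shapes is present at this height, so the 22×20 cube is unchanged — area = 440.00 mm²; (whole slice rotated 35° about Z — lengths, areas and connectivity unchanged). Checking containment: the cross-section at z = 18 is a subset of the cross-section at z = 2.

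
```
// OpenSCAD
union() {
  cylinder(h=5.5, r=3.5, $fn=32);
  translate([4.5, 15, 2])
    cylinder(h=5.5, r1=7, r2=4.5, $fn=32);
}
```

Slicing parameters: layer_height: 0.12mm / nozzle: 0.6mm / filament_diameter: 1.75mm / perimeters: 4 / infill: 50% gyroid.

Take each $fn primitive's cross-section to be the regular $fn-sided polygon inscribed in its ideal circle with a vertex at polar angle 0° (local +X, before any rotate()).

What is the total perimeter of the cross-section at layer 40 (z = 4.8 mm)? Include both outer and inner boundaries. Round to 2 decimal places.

At z = 4.8 mm: the r=3.5 cylinder contributes a regular 32-gon of circumradius 3.5 (perimeter = 2·32·3.500·sin(180°/32) = 21.96 mm); the cone at (4.5, 15) (r1=7→r2=4.5) has section circumradius 5.727 here — a regular 32-gon (perimeter = 2·32·5.727·sin(180°/32) = 35.93 mm); Merging all regions: the 2 present regions are separate (no shared area or edge), so areas and boundary lengths simply add and each stays a separate island — boundary = 57.88 mm. Overall, the cross-section has 2 separate islands. Total boundary length (outer) = 57.88 mm.

57.88 mm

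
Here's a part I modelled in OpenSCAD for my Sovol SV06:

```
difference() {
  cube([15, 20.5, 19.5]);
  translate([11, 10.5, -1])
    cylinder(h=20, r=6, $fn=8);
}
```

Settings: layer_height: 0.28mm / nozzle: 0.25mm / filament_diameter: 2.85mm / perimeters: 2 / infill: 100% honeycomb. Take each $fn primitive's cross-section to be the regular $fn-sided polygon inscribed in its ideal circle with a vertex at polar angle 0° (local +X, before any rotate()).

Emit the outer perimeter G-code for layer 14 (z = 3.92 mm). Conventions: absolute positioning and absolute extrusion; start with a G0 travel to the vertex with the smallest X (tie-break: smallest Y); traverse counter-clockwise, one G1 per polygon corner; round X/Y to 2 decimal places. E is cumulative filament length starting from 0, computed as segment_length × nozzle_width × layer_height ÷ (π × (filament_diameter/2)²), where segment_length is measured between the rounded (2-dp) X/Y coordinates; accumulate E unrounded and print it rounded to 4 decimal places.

G0 X0.00 Y0.00 Z3.92
G1 X15.00 Y0.00 E0.1646
G1 X15.00 Y6.16 E0.2322
G1 X11.00 Y4.50 E0.2797
G1 X6.76 Y6.26 E0.3301
G1 X5.00 Y10.50 E0.3805
G1 X6.76 Y14.74 E0.4308
G1 X11.00 Y16.50 E0.4812
G1 X15.00 Y14.84 E0.5287
G1 X15.00 Y20.50 E0.5908
G1 X0.00 Y20.50 E0.7554
G1 X0.00 Y0.00 E0.9804

At z = 3.92 mm: the cube (footprint 15×20.5) is included at this height; the cylinder at (11, 10.5): section is a regular 8-gon, circumradius r=6; Subtracting the remaining from the first: starting from the 15×20.5 cube, the r=6 cylinder at (11, 10.5) partially overlaps it — only the 92.28 mm² overlap (of its 101.82 mm²) is removed, clipping the outline — 1 connected region. The outline is a single polygon with 11 vertices. Extrusion per mm of travel: 0.25 × 0.28 / (π × 1.425²) = 0.010973. Accumulating E over each segment gives final E = 0.9804.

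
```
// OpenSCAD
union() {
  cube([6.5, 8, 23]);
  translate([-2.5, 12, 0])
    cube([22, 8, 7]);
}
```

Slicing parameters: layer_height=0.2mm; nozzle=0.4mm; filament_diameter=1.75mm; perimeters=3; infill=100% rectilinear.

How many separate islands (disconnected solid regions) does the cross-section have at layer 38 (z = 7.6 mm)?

At z = 7.6 mm: the cube is present — its section is the full 6.5×8 rectangle; the cube at (-2.5, 12) does not reach this height (z outside [0, 7]); Combining (union): only the 6.5×8 cube is present, so the union is just that shape — 1 connected region. Overall, the cross-section is a single solid region. Island count = 1.

1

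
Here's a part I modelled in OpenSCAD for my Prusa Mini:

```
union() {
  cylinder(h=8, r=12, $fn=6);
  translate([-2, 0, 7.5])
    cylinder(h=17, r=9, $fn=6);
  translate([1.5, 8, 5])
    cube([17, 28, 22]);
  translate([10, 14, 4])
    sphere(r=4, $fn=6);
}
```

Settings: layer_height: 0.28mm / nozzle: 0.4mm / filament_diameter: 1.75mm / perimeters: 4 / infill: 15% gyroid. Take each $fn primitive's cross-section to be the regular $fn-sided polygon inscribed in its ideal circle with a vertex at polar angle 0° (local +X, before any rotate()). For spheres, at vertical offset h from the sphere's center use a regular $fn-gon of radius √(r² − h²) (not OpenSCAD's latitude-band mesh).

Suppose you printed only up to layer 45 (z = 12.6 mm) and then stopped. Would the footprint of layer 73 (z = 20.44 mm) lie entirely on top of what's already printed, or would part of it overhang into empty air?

entirely on top

Compare the two slices. At z = 12.6: the cylinder is absent (z outside [0, 8]); the r=9 cylinder at (-2, 0) contributes a regular 6-gon of circumradius 9 (area = (6/2)·9.000²·sin(360°/6) = 210.44 mm²); the 17×28 cube at (1.5, 8) contributes its full rectangle (area 476.00 mm²); the sphere at (10, 14) does not reach this height (|z−center|=8.600 > r=4); Combining (union): the 2 present regions are separate (no shared area or edge), so areas and boundary lengths simply add and each stays a separate island — area = 686.44 mm². At z = 20.44: the cylinder is absent (z outside [0, 8]); the r=9 cylinder at (-2, 0) contributes a regular 6-gon of circumradius 9 (area = (6/2)·9.000²·sin(360°/6) = 210.44 mm²); the cube at (1.5, 8) is present — its section is the full 17×28 rectangle (area 476.00 mm²); the sphere at (10, 14) is not intersected at this z (|z−center|=16.440 > r=4); Taking the union: the 2 present regions are separate (no shared area or edge), so areas and boundary lengths simply add and each stays a separate island — area = 686.44 mm². Checking containment: the cross-section at z = 20.44 is a subset of the cross-section at z = 12.6.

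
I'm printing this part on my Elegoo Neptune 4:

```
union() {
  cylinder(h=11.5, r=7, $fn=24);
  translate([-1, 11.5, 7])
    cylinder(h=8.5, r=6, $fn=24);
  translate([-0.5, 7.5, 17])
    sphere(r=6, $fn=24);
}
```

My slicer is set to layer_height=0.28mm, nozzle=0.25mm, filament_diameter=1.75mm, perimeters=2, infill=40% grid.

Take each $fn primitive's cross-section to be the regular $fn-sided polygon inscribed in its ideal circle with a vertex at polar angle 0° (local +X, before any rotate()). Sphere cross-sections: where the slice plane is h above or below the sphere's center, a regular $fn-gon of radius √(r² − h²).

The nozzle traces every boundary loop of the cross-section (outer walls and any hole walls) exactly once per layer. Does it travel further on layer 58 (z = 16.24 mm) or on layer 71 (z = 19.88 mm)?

Layer 58 (z = 16.24): the cylinder does not reach this height (z outside [0, 11.5]); the cylinder at (-1, 11.5) does not reach this height (z outside [7, 15.5]); the r=6 sphere at (-0.5, 7.5) slices to a regular 24-gon of circumradius 5.952 (√(r²−h²) with h=0.76 from center) (perimeter = 2·24·5.952·sin(180°/24) = 37.29 mm); Merging all regions: only the r=6 sphere at (-0.5, 7.5) is present, so the union is just that shape — boundary = 37.29 mm. So its perimeter = 37.29 mm. Layer 71 (z = 19.88): the cylinder is not intersected at this z (z outside [0, 11.5]); the cylinder at (-1, 11.5) does not reach this height (z outside [7, 15.5]); the sphere at (-0.5, 7.5): section is a regular 24-gon, circumradius = √(r²−h²) = √(6²−2.88²) = 5.264 (perimeter = 2·24·5.264·sin(180°/24) = 32.98 mm); Combining (union): only the r=6 sphere at (-0.5, 7.5) is present, so the union is just that shape — boundary = 32.98 mm. So its perimeter = 32.98 mm. Layer 58 is larger (37.29 vs 32.98 mm).

layer 58 (z = 16.24 mm)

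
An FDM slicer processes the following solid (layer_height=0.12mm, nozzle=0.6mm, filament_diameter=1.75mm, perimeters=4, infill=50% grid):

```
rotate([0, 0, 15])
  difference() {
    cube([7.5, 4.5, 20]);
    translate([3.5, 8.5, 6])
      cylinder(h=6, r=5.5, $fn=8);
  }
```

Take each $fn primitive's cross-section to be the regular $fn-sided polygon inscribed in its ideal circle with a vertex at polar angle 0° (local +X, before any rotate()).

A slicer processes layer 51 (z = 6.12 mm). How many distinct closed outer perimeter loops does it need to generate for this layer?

1

At z = 6.12 mm: the 7.5×4.5 cube contributes its full rectangle; the r=5.5 cylinder at (3.5, 8.5) gives a regular 8-gon of circumradius 5.5 (constant along its height); Taking the first minus the rest: starting from the 7.5×4.5 cube, the r=5.5 cylinder at (3.5, 8.5) partially overlaps it — only the 5.43 mm² overlap (of its 85.56 mm²) is removed, clipping the outline — 1 connected region; (rotated 15° about Z; rotation is an isometry so areas/perimeters/island counts are preserved). The result has 1 disconnected region.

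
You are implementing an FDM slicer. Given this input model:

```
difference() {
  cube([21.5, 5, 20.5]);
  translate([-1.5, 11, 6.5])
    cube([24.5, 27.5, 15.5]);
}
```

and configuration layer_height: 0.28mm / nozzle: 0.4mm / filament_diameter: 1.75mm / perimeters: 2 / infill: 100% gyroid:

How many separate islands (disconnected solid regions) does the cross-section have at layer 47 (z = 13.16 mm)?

At z = 13.16 mm: the 21.5×5 cube contributes its full rectangle; the cube at (-1.5, 11) is present — its section is the full 24.5×27.5 rectangle; Taking the first minus the rest: starting from the 21.5×5 cube, the 24.5×27.5 cube at (-1.5, 11) misses the remaining region (no effect) — 1 connected region. Overall, the cross-section is a single solid region. Island count = 1.

1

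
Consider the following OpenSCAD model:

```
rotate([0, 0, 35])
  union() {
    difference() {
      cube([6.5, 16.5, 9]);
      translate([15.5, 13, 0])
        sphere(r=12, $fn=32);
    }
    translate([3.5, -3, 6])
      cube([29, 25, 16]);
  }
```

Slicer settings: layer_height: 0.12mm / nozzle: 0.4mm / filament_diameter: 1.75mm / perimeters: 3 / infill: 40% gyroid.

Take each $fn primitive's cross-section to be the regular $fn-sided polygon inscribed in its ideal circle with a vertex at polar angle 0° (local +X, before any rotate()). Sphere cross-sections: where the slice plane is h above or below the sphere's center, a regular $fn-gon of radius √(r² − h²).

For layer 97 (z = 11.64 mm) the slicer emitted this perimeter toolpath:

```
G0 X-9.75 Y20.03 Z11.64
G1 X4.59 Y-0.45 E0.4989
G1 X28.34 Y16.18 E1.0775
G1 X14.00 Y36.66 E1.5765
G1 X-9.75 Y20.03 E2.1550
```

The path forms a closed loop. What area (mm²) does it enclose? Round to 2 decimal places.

724.87 mm²

Apply the shoelace formula to the sequence of (X, Y) vertices; enclosed area = 724.87 mm².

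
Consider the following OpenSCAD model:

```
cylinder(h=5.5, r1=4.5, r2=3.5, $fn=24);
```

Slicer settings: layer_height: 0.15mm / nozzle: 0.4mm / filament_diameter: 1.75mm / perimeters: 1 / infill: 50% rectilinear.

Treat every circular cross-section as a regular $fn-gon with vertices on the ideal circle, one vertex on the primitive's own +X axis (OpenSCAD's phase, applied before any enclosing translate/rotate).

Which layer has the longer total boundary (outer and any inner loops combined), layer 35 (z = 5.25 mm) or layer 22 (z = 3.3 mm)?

Layer 35 (z = 5.25): the cone: at t=0.955 of its height the radius interpolates to r₁+(r₂−r₁)t = 3.545, giving a regular 24-gon of that circumradius (perimeter = 2·24·3.545·sin(180°/24) = 22.21 mm). So its perimeter = 22.21 mm. Layer 22 (z = 3.3): the cone (r1=4.5→r2=3.5) has section circumradius 3.900 here — a regular 24-gon (perimeter = 2·24·3.900·sin(180°/24) = 24.43 mm). So its perimeter = 24.43 mm. Layer 22 is larger (24.43 vs 22.21 mm).

layer 22 (z = 3.3 mm)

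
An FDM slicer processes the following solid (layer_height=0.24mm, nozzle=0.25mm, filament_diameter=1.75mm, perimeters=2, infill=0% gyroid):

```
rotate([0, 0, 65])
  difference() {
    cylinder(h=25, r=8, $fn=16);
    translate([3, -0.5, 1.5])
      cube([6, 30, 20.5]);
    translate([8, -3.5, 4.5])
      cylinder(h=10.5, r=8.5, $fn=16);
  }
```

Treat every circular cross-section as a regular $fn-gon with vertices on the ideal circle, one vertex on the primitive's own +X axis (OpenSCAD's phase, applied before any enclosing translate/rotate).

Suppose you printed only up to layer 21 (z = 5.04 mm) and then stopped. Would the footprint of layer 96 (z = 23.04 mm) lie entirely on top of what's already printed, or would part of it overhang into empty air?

Compare the two slices. At z = 5.04: the r=8 cylinder gives a regular 16-gon of circumradius 8 (constant along its height) (area = (16/2)·8.000²·sin(360°/16) = 195.93 mm²); the cube at (3, -0.5) (footprint 6×30) is included at this height (area 180.00 mm²); the cylinder at (8, -3.5): section is a regular 16-gon, circumradius r=8.5 (area = (16/2)·8.500²·sin(360°/16) = 221.19 mm²); After the difference (first − rest): starting from the r=8 cylinder (195.93 mm²), the 6×30 cube at (3, -0.5) partially overlaps it — only the 28.35 mm² overlap (of its 180.00 mm²) is removed, clipping the outline; the r=8.5 cylinder at (8, -3.5) partially overlaps it — only the 51.96 mm² overlap (of its 221.19 mm²) is removed, clipping the outline — area = 115.62 mm²; (whole slice rotated 65° about Z — lengths, areas and connectivity unchanged). At z = 23.04: the r=8 cylinder contributes a regular 16-gon of circumradius 8 (area = (16/2)·8.000²·sin(360°/16) = 195.93 mm²); the cube at (3, -0.5) is not intersected at this z (z outside [1.5, 22]); the cylinder at (8, -3.5) is not intersected at this z (z outside [4.5, 15]); Taking the first minus the rest: none of the subtracted shapes is present at this height, so the r=8 cylinder is unchanged — area = 195.93 mm²; (rotated 65° about Z; rotation is an isometry so areas/perimeters/island counts are preserved). Checking containment: at z = 23.04 the cross-section extends beyond the z = 5.04 cross-section by about 80.32 mm².

part overhangs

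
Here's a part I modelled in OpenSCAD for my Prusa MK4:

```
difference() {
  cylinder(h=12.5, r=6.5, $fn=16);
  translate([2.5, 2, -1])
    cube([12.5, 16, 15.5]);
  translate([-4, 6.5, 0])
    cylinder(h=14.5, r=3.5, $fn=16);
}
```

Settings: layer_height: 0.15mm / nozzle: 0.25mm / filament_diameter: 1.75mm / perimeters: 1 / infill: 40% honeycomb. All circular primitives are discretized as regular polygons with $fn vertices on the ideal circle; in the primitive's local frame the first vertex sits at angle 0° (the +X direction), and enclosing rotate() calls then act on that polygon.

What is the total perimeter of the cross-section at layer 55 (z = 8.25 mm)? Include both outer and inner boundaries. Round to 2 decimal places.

43.41 mm

At z = 8.25 mm: the r=6.5 cylinder contributes a regular 16-gon of circumradius 6.5 (perimeter = 2·16·6.500·sin(180°/16) = 40.58 mm); the cube at (2.5, 2) (footprint 12.5×16) is included at this height (perimeter 57.00 mm); the cylinder at (-4, 6.5): section is a regular 16-gon, circumradius r=3.5 (perimeter = 2·16·3.500·sin(180°/16) = 21.85 mm); After the difference (first − rest): starting from the r=6.5 cylinder, the 12.5×16 cube at (2.5, 2) partially overlaps it — only the 9.11 mm² overlap (of its 200.00 mm²) is removed, clipping the outline; the r=3.5 cylinder at (-4, 6.5) partially overlaps it — only the 8.95 mm² overlap (of its 37.50 mm²) is removed, clipping the outline — boundary = 43.41 mm. Overall, the cross-section is a single solid region. Total boundary length (outer) = 43.41 mm.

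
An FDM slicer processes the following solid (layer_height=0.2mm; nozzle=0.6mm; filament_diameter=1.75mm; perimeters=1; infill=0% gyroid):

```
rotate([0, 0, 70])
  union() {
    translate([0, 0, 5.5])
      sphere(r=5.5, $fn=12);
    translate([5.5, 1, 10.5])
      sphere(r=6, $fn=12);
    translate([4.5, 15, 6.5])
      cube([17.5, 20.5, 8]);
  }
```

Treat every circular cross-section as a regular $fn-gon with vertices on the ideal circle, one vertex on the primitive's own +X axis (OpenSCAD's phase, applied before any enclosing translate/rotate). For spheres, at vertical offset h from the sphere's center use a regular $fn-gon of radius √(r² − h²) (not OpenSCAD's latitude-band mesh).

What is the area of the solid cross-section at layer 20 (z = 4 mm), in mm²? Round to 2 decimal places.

84.00 mm²

At z = 4 mm: the r=5.5 sphere slices to a regular 12-gon of circumradius 5.292 (√(r²−h²) with h=1.5 from center) (area = (12/2)·5.292²·sin(360°/12) = 84.00 mm²); the sphere at (5.5, 1) is not intersected at this z (|z−center|=6.500 > r=6); the cube at (4.5, 15) is absent (z outside [6.5, 14.5]); Taking the union: only the r=5.5 sphere is present, so the union is just that shape — area = 84.00 mm²; (whole slice rotated 70° about Z — lengths, areas and connectivity unchanged). Overall, the cross-section is a single solid region. Net area = 84.00 mm².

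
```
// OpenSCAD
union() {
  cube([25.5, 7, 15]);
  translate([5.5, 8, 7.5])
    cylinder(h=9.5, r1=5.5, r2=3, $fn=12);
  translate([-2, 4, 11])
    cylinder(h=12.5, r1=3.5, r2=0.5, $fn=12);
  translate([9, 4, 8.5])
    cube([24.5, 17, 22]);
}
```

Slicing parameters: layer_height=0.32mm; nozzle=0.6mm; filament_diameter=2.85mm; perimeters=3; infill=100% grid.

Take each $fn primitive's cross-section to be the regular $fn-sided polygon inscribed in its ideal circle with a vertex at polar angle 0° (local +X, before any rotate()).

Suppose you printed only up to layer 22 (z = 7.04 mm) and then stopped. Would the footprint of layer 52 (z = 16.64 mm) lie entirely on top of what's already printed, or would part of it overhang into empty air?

Compare the two slices. At z = 7.04: the cube (footprint 25.5×7) is included at this height (area 178.50 mm²); the cone at (5.5, 8) is absent (z outside [7.5, 17]); the cone at (-2, 4) is absent (z outside [11, 23.5]); the cube at (9, 4) does not reach this height (z outside [8.5, 30.5]); Taking the union: only the 25.5×7 cube is present, so the union is just that shape — area = 178.50 mm². At z = 16.64: the cube does not reach this height (z outside [0, 15]); the cone at (5.5, 8): at t=0.962 of its height the radius interpolates to r₁+(r₂−r₁)t = 3.095, giving a regular 12-gon of that circumradius (area = (12/2)·3.095²·sin(360°/12) = 28.73 mm²); the cone at (-2, 4): at t=0.451 of its height the radius interpolates to r₁+(r₂−r₁)t = 2.146, giving a regular 12-gon of that circumradius (area = (12/2)·2.146²·sin(360°/12) = 13.82 mm²); the cube at (9, 4) is present — its section is the full 24.5×17 rectangle (area 416.50 mm²); Taking the union: the 3 present regions are separate (no shared area or edge), so areas and boundary lengths simply add and each stays a separate island — area = 459.05 mm². Checking containment: at z = 16.64 the cross-section extends beyond the z = 7.04 cross-section by about 401.03 mm².

part overhangs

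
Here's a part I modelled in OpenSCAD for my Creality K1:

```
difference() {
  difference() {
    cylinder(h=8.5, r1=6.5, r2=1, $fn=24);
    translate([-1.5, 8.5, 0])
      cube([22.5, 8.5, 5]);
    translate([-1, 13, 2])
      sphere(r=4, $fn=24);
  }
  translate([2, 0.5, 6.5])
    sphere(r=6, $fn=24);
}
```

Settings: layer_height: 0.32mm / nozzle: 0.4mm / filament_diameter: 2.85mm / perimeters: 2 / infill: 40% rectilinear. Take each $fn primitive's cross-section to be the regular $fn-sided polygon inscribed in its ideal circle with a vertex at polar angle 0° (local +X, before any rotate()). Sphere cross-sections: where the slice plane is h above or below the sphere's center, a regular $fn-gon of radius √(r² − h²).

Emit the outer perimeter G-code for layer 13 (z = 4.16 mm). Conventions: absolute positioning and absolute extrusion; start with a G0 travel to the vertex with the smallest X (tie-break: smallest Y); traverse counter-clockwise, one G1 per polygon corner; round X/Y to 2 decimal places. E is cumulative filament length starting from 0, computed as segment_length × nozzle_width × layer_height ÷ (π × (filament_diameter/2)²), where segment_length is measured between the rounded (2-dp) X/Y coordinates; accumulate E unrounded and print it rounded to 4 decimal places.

At z = 4.16 mm: the cone contributes a regular 24-gon of circumradius 3.808 (interpolated between r1=6.5 and r2=1 at t=0.489); the 22.5×8.5 cube at (-1.5, 8.5) contributes its full rectangle; the sphere at (-1, 13): section is a regular 24-gon, circumradius = √(r²−h²) = √(4²−2.16²) = 3.367; Subtracting the remaining from the first: starting from the cone, the 22.5×8.5 cube at (-1.5, 8.5) misses the remaining region (no effect); the r=4 sphere at (-1, 13) misses the remaining region (no effect) — 1 connected region; the r=6 sphere at (2, 0.5) contributes a regular 24-gon of circumradius √(6²−2.34²) = 5.525; After the difference (first − rest): starting from that combined region, the r=6 sphere at (2, 0.5) partially overlaps it — only the 43.77 mm² overlap (of its 94.80 mm²) is removed, clipping the outline — 1 connected region. The outline is a single polygon with 10 vertices. Extrusion per mm of travel: 0.4 × 0.32 / (π × 1.425²) = 0.020065. Accumulating E over each segment gives final E = 0.2169.

G0 X-3.81 Y0.00 Z4.16
G1 X-3.68 Y-0.99 E0.0200
G1 X-3.30 Y-1.90 E0.0398
G1 X-2.69 Y-2.69 E0.0598
G1 X-2.11 Y-3.14 E0.0746
G1 X-2.78 Y-2.26 E0.0968
G1 X-3.34 Y-0.93 E0.1257
G1 X-3.52 Y0.50 E0.1546
G1 X-3.36 Y1.76 E0.1801
G1 X-3.68 Y0.99 E0.1969
G1 X-3.81 Y0.00 E0.2169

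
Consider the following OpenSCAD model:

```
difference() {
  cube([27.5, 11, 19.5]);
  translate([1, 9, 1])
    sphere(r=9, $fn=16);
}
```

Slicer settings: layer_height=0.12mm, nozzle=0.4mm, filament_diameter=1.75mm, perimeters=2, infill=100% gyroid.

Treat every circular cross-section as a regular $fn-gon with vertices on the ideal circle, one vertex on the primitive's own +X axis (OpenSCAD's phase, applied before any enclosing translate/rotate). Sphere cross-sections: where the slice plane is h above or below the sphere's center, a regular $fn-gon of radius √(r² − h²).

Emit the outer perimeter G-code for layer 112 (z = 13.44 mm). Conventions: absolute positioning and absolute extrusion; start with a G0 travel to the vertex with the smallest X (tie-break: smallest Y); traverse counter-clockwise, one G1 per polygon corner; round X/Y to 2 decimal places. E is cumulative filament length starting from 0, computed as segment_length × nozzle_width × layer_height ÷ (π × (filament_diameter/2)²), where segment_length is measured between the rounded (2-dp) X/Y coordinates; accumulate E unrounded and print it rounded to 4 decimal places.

At z = 13.44 mm: the cube is present — its section is the full 27.5×11 rectangle; the sphere at (1, 9) does not reach this height (|z−center|=12.440 > r=9); After the difference (first − rest): none of the subtracted shapes is present at this height, so the 27.5×11 cube is unchanged — 1 connected region. The outline is a single polygon with 4 vertices. Extrusion per mm of travel: 0.4 × 0.12 / (π × 0.875²) = 0.019956. Accumulating E over each segment gives final E = 1.5366.

G0 X0.00 Y0.00 Z13.44
G1 X27.50 Y0.00 E0.5488
G1 X27.50 Y11.00 E0.7683
G1 X0.00 Y11.00 E1.3171
G1 X0.00 Y0.00 E1.5366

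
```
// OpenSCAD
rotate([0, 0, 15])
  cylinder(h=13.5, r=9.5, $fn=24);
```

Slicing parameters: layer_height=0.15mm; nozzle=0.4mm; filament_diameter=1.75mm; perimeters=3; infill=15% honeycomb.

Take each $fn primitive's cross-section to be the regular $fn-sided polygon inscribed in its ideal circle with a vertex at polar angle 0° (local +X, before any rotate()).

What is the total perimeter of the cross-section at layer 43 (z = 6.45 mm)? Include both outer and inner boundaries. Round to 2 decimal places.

At z = 6.45 mm: the r=9.5 cylinder contributes a regular 24-gon of circumradius 9.5 (perimeter = 2·24·9.500·sin(180°/24) = 59.52 mm); (rotated 15° about Z; rotation is an isometry so areas/perimeters/island counts are preserved). Overall, the cross-section is a single solid region. Total boundary length (outer) = 59.52 mm.

59.52 mm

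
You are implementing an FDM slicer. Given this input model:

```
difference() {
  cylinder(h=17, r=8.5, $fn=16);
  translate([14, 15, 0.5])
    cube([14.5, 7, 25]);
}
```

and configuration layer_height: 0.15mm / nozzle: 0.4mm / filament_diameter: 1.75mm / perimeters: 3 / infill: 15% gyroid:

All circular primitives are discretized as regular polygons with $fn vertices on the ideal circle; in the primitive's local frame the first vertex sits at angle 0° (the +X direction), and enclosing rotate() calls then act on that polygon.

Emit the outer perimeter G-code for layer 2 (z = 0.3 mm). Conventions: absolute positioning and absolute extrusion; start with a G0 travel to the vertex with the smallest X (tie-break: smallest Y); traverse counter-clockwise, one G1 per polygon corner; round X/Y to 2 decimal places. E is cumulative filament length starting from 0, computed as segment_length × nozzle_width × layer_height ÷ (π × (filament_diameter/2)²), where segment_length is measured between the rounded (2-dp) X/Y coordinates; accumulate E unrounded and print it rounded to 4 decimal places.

G0 X-8.50 Y0.00 Z0.30
G1 X-7.85 Y-3.25 E0.0827
G1 X-6.01 Y-6.01 E0.1654
G1 X-3.25 Y-7.85 E0.2482
G1 X0.00 Y-8.50 E0.3308
G1 X3.25 Y-7.85 E0.4135
G1 X6.01 Y-6.01 E0.4963
G1 X7.85 Y-3.25 E0.5790
G1 X8.50 Y0.00 E0.6617
G1 X7.85 Y3.25 E0.7444
G1 X6.01 Y6.01 E0.8271
G1 X3.25 Y7.85 E0.9099
G1 X0.00 Y8.50 E0.9925
G1 X-3.25 Y7.85 E1.0752
G1 X-6.01 Y6.01 E1.1580
G1 X-7.85 Y3.25 E1.2407
G1 X-8.50 Y0.00 E1.3234

At z = 0.3 mm: the cylinder: section is a regular 16-gon, circumradius r=8.5; the cube at (14, 15) does not reach this height (z outside [0.5, 25.5]); Subtracting the remaining from the first: none of the subtracted shapes is present at this height, so the r=8.5 cylinder is unchanged — 1 connected region. The outline is a single polygon with 16 vertices. Extrusion per mm of travel: 0.4 × 0.15 / (π × 0.875²) = 0.024945. Accumulating E over each segment gives final E = 1.3234.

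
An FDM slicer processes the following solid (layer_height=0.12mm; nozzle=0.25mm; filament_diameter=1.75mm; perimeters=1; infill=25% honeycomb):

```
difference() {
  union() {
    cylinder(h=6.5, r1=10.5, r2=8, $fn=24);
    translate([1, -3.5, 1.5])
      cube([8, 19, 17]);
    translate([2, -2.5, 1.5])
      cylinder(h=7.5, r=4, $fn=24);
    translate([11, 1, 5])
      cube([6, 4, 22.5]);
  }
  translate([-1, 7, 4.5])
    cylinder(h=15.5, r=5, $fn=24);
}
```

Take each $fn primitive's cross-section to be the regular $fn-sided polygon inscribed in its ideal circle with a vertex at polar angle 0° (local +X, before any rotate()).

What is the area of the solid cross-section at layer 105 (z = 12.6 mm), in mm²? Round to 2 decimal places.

At z = 12.6 mm: the cone is not intersected at this z (z outside [0, 6.5]); the 8×19 cube at (1, -3.5) contributes its full rectangle (area 152.00 mm²); the cylinder at (2, -2.5) does not reach this height (z outside [1.5, 9]); the 6×4 cube at (11, 1) contributes its full rectangle (area 24.00 mm²); Taking the union: the 2 present regions are separate (no shared area or edge), so areas and boundary lengths simply add and each stays a separate island — area = 176.00 mm²; the r=5 cylinder at (-1, 7) gives a regular 24-gon of circumradius 5 (constant along its height) (area = (24/2)·5.000²·sin(360°/24) = 77.65 mm²); Taking the first minus the rest: starting from the result so far (176.00 mm²), the r=5 cylinder at (-1, 7) partially overlaps it — only the 19.49 mm² overlap (of its 77.65 mm²) is removed, clipping the outline — area = 156.51 mm². Overall, the cross-section has 2 separate islands. Net area = 156.51 mm².

156.51 mm²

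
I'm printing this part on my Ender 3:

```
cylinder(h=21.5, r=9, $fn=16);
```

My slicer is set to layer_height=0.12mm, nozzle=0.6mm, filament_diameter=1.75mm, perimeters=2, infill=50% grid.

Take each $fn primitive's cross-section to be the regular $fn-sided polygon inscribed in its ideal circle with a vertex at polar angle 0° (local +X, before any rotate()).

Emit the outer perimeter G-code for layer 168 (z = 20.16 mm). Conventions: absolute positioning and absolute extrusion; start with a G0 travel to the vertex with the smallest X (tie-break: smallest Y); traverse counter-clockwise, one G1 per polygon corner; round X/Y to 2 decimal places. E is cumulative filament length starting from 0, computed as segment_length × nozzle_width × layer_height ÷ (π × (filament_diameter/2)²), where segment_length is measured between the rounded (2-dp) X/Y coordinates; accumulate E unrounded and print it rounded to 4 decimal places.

G0 X-9.00 Y0.00 Z20.16
G1 X-8.31 Y-3.44 E0.1050
G1 X-6.36 Y-6.36 E0.2101
G1 X-3.44 Y-8.31 E0.3152
G1 X0.00 Y-9.00 E0.4203
G1 X3.44 Y-8.31 E0.5253
G1 X6.36 Y-6.36 E0.6304
G1 X8.31 Y-3.44 E0.7355
G1 X9.00 Y0.00 E0.8405
G1 X8.31 Y3.44 E0.9455
G1 X6.36 Y6.36 E1.0507
G1 X3.44 Y8.31 E1.1558
G1 X0.00 Y9.00 E1.2608
G1 X-3.44 Y8.31 E1.3658
G1 X-6.36 Y6.36 E1.4709
G1 X-8.31 Y3.44 E1.5760
G1 X-9.00 Y0.00 E1.6810

At z = 20.16 mm: the r=9 cylinder gives a regular 16-gon of circumradius 9 (constant along its height). The outline is a single polygon with 16 vertices. Extrusion per mm of travel: 0.6 × 0.12 / (π × 0.875²) = 0.029934. Accumulating E over each segment gives final E = 1.6810.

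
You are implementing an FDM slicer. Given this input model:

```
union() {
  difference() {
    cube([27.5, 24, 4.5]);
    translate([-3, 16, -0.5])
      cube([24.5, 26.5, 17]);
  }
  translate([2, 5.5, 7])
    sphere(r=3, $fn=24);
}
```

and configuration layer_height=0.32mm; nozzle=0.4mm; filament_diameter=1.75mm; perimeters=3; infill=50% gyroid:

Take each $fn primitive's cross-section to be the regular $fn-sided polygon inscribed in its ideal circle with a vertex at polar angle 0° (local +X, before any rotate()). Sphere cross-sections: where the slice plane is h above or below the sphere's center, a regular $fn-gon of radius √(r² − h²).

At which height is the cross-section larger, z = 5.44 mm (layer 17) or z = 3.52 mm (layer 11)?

layer 11 (z = 3.52 mm)

Layer 17 (z = 5.44): the cube does not reach this height (z outside [0, 4.5]); the cube at (-3, 16) is present — its section is the full 24.5×26.5 rectangle (area 649.25 mm²); Subtracting the remaining from the first: the first operand is absent here, so nothing remains; the sphere at (2, 5.5): section is a regular 24-gon, circumradius = √(r²−h²) = √(3²−1.56²) = 2.562 (area = (24/2)·2.562²·sin(360°/24) = 20.39 mm²); Combining (union): only the r=3 sphere at (2, 5.5) is present, so the union is just that shape — area = 20.39 mm². So its area = 20.39 mm². Layer 11 (z = 3.52): the cube is present — its section is the full 27.5×24 rectangle (area 660.00 mm²); the cube at (-3, 16) is present — its section is the full 24.5×26.5 rectangle (area 649.25 mm²); Taking the first minus the rest: starting from the 27.5×24 cube (660.00 mm²), the 24.5×26.5 cube at (-3, 16) partially overlaps it — only the 172.00 mm² overlap (of its 649.25 mm²) is removed, clipping the outline — area = 488.00 mm²; the sphere at (2, 5.5) is not intersected at this z (|z−center|=3.480 > r=3); Merging all regions: only that combined region is present, so the union is just that shape — area = 488.00 mm². So its area = 488.00 mm². Layer 11 is larger (488.00 vs 20.39 mm²).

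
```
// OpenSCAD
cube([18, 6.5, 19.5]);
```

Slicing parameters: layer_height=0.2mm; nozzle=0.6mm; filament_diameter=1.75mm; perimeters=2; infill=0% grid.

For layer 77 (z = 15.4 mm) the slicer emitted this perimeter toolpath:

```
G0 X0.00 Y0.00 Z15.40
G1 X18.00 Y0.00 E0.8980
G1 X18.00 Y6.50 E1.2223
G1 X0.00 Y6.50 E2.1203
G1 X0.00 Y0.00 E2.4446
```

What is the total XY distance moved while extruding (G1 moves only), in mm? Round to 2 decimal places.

Sum the Euclidean lengths of each G1 segment: total = 49.00 mm.

49.00 mm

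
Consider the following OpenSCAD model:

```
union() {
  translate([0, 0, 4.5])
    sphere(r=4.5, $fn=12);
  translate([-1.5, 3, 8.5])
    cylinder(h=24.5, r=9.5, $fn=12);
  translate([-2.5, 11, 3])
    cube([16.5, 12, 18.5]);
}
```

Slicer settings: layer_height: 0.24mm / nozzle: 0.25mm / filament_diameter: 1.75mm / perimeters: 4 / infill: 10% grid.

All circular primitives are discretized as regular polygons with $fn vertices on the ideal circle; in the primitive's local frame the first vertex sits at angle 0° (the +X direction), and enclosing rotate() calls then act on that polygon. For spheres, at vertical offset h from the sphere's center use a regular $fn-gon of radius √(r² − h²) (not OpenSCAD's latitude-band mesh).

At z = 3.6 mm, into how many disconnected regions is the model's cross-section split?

At z = 3.6 mm: the r=4.5 sphere slices to a regular 12-gon of circumradius 4.409 (√(r²−h²) with h=0.9 from center); the cylinder at (-1.5, 3) is not intersected at this z (z outside [8.5, 33]); the cube at (-2.5, 11) is present — its section is the full 16.5×12 rectangle; Combining (union): the 2 present regions are separate (no shared area or edge), so areas and boundary lengths simply add and each stays a separate island — 2 connected regions. The result has 2 disconnected regions.

2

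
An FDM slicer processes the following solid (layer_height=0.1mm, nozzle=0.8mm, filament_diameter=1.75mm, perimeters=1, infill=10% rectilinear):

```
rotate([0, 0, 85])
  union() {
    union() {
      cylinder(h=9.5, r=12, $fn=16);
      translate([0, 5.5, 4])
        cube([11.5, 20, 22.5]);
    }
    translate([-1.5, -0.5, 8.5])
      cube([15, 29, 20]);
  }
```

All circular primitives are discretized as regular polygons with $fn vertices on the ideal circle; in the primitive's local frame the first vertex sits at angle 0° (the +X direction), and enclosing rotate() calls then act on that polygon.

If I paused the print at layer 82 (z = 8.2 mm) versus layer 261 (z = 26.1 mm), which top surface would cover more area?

layer 82 (z = 8.2 mm)

Layer 82 (z = 8.2): the cylinder: section is a regular 16-gon, circumradius r=12 (area = (16/2)·12.000²·sin(360°/16) = 440.85 mm²); the 11.5×20 cube at (0, 5.5) contributes its full rectangle (area 230.00 mm²); Combining (union): the regions partially overlap — summed areas 670.85 mm² minus the doubly-counted overlap 47.41 mm² gives 623.44 mm² — area = 623.44 mm²; the cube at (-1.5, -0.5) does not reach this height (z outside [8.5, 28.5]); Taking the union: only the result so far is present, so the union is just that shape — area = 623.44 mm²; (rotated 85° about Z; rotation is an isometry so areas/perimeters/island counts are preserved). So its area = 623.44 mm². Layer 261 (z = 26.1): the cylinder does not reach this height (z outside [0, 9.5]); the cube at (0, 5.5) (footprint 11.5×20) is included at this height (area 230.00 mm²); Combining (union): only the 11.5×20 cube at (0, 5.5) is present, so the union is just that shape — area = 230.00 mm²; the 15×29 cube at (-1.5, -0.5) contributes its full rectangle (area 435.00 mm²); Merging all regions: that combined region lies entirely inside the 15×29 cube at (-1.5, -0.5), so the union is just the 15×29 cube at (-1.5, -0.5) — area = 435.00 mm²; (whole slice rotated 85° about Z — lengths, areas and connectivity unchanged). So its area = 435.00 mm². Layer 82 is larger (623.44 vs 435.00 mm²).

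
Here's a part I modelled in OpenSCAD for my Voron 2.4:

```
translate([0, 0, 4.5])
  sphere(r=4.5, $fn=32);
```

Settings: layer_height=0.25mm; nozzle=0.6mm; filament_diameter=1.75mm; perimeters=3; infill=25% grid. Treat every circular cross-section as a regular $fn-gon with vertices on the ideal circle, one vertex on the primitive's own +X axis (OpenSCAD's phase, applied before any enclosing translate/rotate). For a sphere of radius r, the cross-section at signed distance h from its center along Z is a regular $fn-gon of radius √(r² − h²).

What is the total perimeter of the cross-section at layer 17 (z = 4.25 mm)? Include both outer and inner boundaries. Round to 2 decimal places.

At z = 4.25 mm: the sphere: section is a regular 32-gon, circumradius = √(r²−h²) = √(4.5²−0.25²) = 4.493 (perimeter = 2·32·4.493·sin(180°/32) = 28.19 mm). Overall, the cross-section is a single solid region. Total boundary length (outer) = 28.19 mm.

28.19 mm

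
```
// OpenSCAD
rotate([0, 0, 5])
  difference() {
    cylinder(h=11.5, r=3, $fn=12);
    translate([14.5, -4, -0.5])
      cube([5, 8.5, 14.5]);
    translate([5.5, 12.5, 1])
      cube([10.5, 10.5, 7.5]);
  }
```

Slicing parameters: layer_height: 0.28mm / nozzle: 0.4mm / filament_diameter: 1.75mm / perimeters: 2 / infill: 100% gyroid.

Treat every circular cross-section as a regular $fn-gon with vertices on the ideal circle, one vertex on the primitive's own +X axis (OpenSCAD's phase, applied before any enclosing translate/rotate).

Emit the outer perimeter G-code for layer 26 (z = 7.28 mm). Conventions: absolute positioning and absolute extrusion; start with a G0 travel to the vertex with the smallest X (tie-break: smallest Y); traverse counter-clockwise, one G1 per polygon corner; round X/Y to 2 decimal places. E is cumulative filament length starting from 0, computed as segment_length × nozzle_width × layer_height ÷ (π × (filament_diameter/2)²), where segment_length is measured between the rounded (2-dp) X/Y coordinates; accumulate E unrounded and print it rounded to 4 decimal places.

At z = 7.28 mm: the cylinder: section is a regular 12-gon, circumradius r=3; the 5×8.5 cube at (14.5, -4) contributes its full rectangle; the 10.5×10.5 cube at (5.5, 12.5) contributes its full rectangle; Subtracting the remaining from the first: starting from the r=3 cylinder, the 5×8.5 cube at (14.5, -4) misses the remaining region (no effect); the 10.5×10.5 cube at (5.5, 12.5) misses the remaining region (no effect) — 1 connected region; (rotated 5° about Z; rotation is an isometry so areas/perimeters/island counts are preserved). The outline is a single polygon with 12 vertices. Extrusion per mm of travel: 0.4 × 0.28 / (π × 0.875²) = 0.046564. Accumulating E over each segment gives final E = 0.8682.

G0 X-2.99 Y-0.26 Z7.28
G1 X-2.46 Y-1.72 E0.0723
G1 X-1.27 Y-2.72 E0.1447
G1 X0.26 Y-2.99 E0.2170
G1 X1.72 Y-2.46 E0.2894
G1 X2.72 Y-1.27 E0.3618
G1 X2.99 Y0.26 E0.4341
G1 X2.46 Y1.72 E0.5064
G1 X1.27 Y2.72 E0.5788
G1 X-0.26 Y2.99 E0.6511
G1 X-1.72 Y2.46 E0.7235
G1 X-2.72 Y1.27 E0.7958
G1 X-2.99 Y-0.26 E0.8682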